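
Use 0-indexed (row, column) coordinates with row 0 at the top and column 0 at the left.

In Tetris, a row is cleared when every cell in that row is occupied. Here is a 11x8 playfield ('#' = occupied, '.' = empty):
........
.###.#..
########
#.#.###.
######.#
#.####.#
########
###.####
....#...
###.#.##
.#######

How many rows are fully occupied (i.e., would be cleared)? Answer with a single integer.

Answer: 2

Derivation:
Check each row:
  row 0: 8 empty cells -> not full
  row 1: 4 empty cells -> not full
  row 2: 0 empty cells -> FULL (clear)
  row 3: 3 empty cells -> not full
  row 4: 1 empty cell -> not full
  row 5: 2 empty cells -> not full
  row 6: 0 empty cells -> FULL (clear)
  row 7: 1 empty cell -> not full
  row 8: 7 empty cells -> not full
  row 9: 2 empty cells -> not full
  row 10: 1 empty cell -> not full
Total rows cleared: 2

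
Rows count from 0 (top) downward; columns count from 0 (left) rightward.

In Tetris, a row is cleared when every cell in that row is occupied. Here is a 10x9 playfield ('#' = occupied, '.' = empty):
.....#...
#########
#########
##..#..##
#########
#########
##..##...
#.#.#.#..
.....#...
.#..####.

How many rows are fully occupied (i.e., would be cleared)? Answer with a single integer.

Check each row:
  row 0: 8 empty cells -> not full
  row 1: 0 empty cells -> FULL (clear)
  row 2: 0 empty cells -> FULL (clear)
  row 3: 4 empty cells -> not full
  row 4: 0 empty cells -> FULL (clear)
  row 5: 0 empty cells -> FULL (clear)
  row 6: 5 empty cells -> not full
  row 7: 5 empty cells -> not full
  row 8: 8 empty cells -> not full
  row 9: 4 empty cells -> not full
Total rows cleared: 4

Answer: 4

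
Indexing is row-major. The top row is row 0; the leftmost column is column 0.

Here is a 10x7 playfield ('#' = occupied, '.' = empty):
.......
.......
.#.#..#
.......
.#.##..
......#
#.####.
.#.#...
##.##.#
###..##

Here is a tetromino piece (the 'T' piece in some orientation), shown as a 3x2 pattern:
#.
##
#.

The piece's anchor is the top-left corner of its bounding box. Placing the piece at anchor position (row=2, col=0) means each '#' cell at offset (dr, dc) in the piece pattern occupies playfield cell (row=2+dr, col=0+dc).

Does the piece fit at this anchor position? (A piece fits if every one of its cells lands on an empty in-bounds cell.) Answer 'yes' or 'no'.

Check each piece cell at anchor (2, 0):
  offset (0,0) -> (2,0): empty -> OK
  offset (1,0) -> (3,0): empty -> OK
  offset (1,1) -> (3,1): empty -> OK
  offset (2,0) -> (4,0): empty -> OK
All cells valid: yes

Answer: yes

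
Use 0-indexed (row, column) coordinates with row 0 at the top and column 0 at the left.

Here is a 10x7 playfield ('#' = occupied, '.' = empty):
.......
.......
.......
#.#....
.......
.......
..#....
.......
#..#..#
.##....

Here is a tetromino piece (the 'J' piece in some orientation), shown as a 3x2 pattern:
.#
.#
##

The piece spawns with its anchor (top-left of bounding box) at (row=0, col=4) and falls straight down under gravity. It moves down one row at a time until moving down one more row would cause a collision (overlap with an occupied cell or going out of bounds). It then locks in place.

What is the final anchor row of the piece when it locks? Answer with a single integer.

Spawn at (row=0, col=4). Try each row:
  row 0: fits
  row 1: fits
  row 2: fits
  row 3: fits
  row 4: fits
  row 5: fits
  row 6: fits
  row 7: fits
  row 8: blocked -> lock at row 7

Answer: 7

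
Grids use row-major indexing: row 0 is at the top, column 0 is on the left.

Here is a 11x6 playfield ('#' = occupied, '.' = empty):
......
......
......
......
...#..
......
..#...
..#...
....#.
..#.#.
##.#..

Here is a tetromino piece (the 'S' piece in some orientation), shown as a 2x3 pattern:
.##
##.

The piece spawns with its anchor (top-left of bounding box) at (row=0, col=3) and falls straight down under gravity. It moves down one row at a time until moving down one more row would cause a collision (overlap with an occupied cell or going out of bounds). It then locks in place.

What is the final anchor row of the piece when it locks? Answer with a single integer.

Answer: 2

Derivation:
Spawn at (row=0, col=3). Try each row:
  row 0: fits
  row 1: fits
  row 2: fits
  row 3: blocked -> lock at row 2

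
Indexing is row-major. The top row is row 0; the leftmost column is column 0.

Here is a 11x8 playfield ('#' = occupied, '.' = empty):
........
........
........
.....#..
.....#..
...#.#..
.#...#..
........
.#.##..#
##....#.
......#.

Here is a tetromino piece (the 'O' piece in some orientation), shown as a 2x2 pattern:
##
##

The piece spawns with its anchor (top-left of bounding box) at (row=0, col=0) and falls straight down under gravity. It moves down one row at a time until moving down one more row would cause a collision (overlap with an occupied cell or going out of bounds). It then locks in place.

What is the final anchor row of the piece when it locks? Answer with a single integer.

Spawn at (row=0, col=0). Try each row:
  row 0: fits
  row 1: fits
  row 2: fits
  row 3: fits
  row 4: fits
  row 5: blocked -> lock at row 4

Answer: 4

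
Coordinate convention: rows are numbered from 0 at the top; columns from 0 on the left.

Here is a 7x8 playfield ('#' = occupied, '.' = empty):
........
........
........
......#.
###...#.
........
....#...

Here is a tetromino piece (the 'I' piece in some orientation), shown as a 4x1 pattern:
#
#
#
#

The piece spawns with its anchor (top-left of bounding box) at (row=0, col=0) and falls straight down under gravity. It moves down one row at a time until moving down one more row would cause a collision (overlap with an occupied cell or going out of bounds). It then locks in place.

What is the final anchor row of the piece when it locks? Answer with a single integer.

Answer: 0

Derivation:
Spawn at (row=0, col=0). Try each row:
  row 0: fits
  row 1: blocked -> lock at row 0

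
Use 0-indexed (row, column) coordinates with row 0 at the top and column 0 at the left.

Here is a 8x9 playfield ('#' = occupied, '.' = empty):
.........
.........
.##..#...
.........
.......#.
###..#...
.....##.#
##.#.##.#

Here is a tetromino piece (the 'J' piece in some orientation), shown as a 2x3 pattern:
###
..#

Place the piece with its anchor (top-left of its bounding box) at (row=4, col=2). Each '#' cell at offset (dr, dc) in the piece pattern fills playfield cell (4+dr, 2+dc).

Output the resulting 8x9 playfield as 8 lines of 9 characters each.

Answer: .........
.........
.##..#...
.........
..###..#.
###.##...
.....##.#
##.#.##.#

Derivation:
Fill (4+0,2+0) = (4,2)
Fill (4+0,2+1) = (4,3)
Fill (4+0,2+2) = (4,4)
Fill (4+1,2+2) = (5,4)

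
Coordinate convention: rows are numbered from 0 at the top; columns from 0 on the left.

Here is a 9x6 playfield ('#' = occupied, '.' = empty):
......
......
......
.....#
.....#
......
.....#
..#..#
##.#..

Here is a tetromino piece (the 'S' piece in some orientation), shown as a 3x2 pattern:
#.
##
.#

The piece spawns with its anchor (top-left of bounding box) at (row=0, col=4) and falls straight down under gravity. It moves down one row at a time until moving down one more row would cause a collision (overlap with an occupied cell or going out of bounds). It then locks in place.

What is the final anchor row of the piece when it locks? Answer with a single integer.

Spawn at (row=0, col=4). Try each row:
  row 0: fits
  row 1: blocked -> lock at row 0

Answer: 0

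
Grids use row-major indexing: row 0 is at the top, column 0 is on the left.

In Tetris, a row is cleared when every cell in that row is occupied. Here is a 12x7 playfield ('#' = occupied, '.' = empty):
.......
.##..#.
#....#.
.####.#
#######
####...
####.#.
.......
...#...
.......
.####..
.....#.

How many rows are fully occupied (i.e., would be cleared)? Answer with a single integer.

Answer: 1

Derivation:
Check each row:
  row 0: 7 empty cells -> not full
  row 1: 4 empty cells -> not full
  row 2: 5 empty cells -> not full
  row 3: 2 empty cells -> not full
  row 4: 0 empty cells -> FULL (clear)
  row 5: 3 empty cells -> not full
  row 6: 2 empty cells -> not full
  row 7: 7 empty cells -> not full
  row 8: 6 empty cells -> not full
  row 9: 7 empty cells -> not full
  row 10: 3 empty cells -> not full
  row 11: 6 empty cells -> not full
Total rows cleared: 1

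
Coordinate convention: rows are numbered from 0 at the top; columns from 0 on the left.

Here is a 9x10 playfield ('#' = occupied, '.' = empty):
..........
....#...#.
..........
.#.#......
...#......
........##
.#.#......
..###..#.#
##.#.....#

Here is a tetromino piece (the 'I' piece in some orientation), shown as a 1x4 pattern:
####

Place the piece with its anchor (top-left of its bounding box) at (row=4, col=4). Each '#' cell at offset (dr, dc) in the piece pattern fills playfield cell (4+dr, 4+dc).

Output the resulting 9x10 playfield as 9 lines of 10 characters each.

Answer: ..........
....#...#.
..........
.#.#......
...#####..
........##
.#.#......
..###..#.#
##.#.....#

Derivation:
Fill (4+0,4+0) = (4,4)
Fill (4+0,4+1) = (4,5)
Fill (4+0,4+2) = (4,6)
Fill (4+0,4+3) = (4,7)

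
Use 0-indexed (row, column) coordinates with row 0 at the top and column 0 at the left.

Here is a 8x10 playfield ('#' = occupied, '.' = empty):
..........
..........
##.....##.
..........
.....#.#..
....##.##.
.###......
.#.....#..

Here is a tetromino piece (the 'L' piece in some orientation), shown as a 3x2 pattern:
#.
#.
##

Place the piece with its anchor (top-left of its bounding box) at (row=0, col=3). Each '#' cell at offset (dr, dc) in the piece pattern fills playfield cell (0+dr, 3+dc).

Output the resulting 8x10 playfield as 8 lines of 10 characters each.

Fill (0+0,3+0) = (0,3)
Fill (0+1,3+0) = (1,3)
Fill (0+2,3+0) = (2,3)
Fill (0+2,3+1) = (2,4)

Answer: ...#......
...#......
##.##..##.
..........
.....#.#..
....##.##.
.###......
.#.....#..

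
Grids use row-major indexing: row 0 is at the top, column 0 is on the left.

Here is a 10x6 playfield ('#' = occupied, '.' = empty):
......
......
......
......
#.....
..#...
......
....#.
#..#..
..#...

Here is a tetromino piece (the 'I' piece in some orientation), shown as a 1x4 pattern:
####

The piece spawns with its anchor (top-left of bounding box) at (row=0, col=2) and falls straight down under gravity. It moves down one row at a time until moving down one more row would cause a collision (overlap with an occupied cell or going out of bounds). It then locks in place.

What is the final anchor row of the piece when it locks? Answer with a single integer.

Spawn at (row=0, col=2). Try each row:
  row 0: fits
  row 1: fits
  row 2: fits
  row 3: fits
  row 4: fits
  row 5: blocked -> lock at row 4

Answer: 4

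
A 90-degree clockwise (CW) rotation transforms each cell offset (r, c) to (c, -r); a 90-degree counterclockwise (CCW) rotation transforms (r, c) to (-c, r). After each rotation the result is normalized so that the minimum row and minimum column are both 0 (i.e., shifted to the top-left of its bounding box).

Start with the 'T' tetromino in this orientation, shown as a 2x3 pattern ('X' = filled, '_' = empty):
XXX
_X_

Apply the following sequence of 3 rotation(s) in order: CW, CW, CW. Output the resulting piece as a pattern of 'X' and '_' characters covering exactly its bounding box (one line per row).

Start:
XXX
_X_
After rotation 1 (CW):
_X
XX
_X
After rotation 2 (CW):
_X_
XXX
After rotation 3 (CW):
X_
XX
X_

Answer: X_
XX
X_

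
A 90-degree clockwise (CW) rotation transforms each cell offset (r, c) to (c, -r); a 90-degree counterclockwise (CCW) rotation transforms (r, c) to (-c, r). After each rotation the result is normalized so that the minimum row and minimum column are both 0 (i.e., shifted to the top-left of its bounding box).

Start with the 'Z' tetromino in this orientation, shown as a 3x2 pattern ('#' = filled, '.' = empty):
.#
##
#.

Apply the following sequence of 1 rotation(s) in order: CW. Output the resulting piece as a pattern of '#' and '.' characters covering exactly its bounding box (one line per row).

Start:
.#
##
#.
After rotation 1 (CW):
##.
.##

Answer: ##.
.##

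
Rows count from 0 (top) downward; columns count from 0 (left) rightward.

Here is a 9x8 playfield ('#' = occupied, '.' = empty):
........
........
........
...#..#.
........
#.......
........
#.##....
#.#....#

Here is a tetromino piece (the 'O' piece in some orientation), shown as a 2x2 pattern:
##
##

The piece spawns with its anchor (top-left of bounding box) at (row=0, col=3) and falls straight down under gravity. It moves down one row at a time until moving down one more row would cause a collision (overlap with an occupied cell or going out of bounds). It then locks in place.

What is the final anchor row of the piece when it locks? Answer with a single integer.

Spawn at (row=0, col=3). Try each row:
  row 0: fits
  row 1: fits
  row 2: blocked -> lock at row 1

Answer: 1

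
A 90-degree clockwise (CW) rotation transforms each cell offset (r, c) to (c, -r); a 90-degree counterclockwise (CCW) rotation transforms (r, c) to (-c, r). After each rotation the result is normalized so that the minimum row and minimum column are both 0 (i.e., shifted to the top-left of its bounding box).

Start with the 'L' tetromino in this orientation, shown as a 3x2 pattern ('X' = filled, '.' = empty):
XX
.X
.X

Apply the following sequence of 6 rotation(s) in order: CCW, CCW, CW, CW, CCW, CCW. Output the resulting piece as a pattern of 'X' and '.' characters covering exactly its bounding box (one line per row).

Answer: X.
X.
XX

Derivation:
Start:
XX
.X
.X
After rotation 1 (CCW):
XXX
X..
After rotation 2 (CCW):
X.
X.
XX
After rotation 3 (CW):
XXX
X..
After rotation 4 (CW):
XX
.X
.X
After rotation 5 (CCW):
XXX
X..
After rotation 6 (CCW):
X.
X.
XX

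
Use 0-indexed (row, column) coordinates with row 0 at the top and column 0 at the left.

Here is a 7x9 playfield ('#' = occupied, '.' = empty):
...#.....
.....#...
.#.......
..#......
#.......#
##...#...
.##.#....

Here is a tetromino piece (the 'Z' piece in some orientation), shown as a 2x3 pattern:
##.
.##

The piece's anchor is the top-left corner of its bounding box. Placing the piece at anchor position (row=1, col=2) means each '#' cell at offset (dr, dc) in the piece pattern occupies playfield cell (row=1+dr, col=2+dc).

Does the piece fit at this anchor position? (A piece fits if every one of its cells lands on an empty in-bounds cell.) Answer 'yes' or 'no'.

Check each piece cell at anchor (1, 2):
  offset (0,0) -> (1,2): empty -> OK
  offset (0,1) -> (1,3): empty -> OK
  offset (1,1) -> (2,3): empty -> OK
  offset (1,2) -> (2,4): empty -> OK
All cells valid: yes

Answer: yes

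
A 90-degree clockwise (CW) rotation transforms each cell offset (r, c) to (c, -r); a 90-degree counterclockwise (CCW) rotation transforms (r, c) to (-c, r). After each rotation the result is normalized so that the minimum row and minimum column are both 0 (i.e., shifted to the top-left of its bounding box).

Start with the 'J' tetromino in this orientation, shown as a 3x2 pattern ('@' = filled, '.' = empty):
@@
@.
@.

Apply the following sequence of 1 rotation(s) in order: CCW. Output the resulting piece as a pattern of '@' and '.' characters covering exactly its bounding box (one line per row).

Answer: @..
@@@

Derivation:
Start:
@@
@.
@.
After rotation 1 (CCW):
@..
@@@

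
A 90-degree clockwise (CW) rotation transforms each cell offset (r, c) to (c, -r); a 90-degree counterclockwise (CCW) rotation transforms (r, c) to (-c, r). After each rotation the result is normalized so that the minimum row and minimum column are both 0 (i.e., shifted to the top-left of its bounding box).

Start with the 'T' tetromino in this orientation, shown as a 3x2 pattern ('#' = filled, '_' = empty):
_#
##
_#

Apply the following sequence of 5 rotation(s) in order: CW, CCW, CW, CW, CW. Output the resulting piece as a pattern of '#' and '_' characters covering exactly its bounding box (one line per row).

Start:
_#
##
_#
After rotation 1 (CW):
_#_
###
After rotation 2 (CCW):
_#
##
_#
After rotation 3 (CW):
_#_
###
After rotation 4 (CW):
#_
##
#_
After rotation 5 (CW):
###
_#_

Answer: ###
_#_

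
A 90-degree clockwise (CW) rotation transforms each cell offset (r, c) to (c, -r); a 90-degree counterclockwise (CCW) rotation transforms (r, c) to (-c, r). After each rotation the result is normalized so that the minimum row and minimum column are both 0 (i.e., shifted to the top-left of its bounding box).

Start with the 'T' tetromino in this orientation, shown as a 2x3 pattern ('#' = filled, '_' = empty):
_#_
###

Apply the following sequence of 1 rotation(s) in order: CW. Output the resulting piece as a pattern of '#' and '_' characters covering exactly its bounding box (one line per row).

Answer: #_
##
#_

Derivation:
Start:
_#_
###
After rotation 1 (CW):
#_
##
#_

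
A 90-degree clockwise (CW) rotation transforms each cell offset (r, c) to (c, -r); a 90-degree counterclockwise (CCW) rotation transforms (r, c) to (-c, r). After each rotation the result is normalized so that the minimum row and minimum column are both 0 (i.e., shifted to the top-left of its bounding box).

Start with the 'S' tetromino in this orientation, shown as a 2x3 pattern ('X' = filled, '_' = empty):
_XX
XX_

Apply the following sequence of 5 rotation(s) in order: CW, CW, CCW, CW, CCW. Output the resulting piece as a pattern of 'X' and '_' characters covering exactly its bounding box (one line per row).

Start:
_XX
XX_
After rotation 1 (CW):
X_
XX
_X
After rotation 2 (CW):
_XX
XX_
After rotation 3 (CCW):
X_
XX
_X
After rotation 4 (CW):
_XX
XX_
After rotation 5 (CCW):
X_
XX
_X

Answer: X_
XX
_X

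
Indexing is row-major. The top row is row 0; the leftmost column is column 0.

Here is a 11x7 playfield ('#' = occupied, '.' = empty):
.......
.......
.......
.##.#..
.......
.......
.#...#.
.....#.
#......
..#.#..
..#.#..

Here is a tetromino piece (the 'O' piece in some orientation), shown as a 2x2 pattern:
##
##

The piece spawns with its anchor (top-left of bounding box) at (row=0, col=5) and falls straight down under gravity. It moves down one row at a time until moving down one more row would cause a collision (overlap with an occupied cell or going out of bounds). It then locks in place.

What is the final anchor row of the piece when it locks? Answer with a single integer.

Answer: 4

Derivation:
Spawn at (row=0, col=5). Try each row:
  row 0: fits
  row 1: fits
  row 2: fits
  row 3: fits
  row 4: fits
  row 5: blocked -> lock at row 4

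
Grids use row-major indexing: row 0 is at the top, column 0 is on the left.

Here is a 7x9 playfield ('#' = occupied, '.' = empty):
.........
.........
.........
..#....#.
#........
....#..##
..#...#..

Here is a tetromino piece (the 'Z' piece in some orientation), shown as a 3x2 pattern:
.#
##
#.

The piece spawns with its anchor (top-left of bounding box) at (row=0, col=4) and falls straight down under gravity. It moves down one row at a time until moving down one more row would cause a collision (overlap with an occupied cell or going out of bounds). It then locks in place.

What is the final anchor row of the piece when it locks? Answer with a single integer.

Spawn at (row=0, col=4). Try each row:
  row 0: fits
  row 1: fits
  row 2: fits
  row 3: blocked -> lock at row 2

Answer: 2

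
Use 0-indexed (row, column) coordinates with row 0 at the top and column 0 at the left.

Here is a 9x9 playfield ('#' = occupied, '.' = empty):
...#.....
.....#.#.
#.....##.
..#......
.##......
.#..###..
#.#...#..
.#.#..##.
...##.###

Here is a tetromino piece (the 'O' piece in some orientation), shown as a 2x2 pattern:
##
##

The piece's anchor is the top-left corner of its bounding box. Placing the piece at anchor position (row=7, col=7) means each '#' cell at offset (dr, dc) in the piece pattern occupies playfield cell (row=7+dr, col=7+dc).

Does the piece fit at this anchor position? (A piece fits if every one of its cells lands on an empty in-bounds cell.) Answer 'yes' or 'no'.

Check each piece cell at anchor (7, 7):
  offset (0,0) -> (7,7): occupied ('#') -> FAIL
  offset (0,1) -> (7,8): empty -> OK
  offset (1,0) -> (8,7): occupied ('#') -> FAIL
  offset (1,1) -> (8,8): occupied ('#') -> FAIL
All cells valid: no

Answer: no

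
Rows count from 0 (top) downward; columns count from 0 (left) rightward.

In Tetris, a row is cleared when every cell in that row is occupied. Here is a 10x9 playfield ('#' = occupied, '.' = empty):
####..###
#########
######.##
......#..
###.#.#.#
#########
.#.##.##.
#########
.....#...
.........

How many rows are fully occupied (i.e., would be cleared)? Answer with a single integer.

Check each row:
  row 0: 2 empty cells -> not full
  row 1: 0 empty cells -> FULL (clear)
  row 2: 1 empty cell -> not full
  row 3: 8 empty cells -> not full
  row 4: 3 empty cells -> not full
  row 5: 0 empty cells -> FULL (clear)
  row 6: 4 empty cells -> not full
  row 7: 0 empty cells -> FULL (clear)
  row 8: 8 empty cells -> not full
  row 9: 9 empty cells -> not full
Total rows cleared: 3

Answer: 3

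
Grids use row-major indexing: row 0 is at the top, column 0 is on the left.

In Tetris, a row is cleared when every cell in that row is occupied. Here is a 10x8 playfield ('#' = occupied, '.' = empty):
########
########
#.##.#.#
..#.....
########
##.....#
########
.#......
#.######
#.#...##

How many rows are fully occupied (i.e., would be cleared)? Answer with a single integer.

Answer: 4

Derivation:
Check each row:
  row 0: 0 empty cells -> FULL (clear)
  row 1: 0 empty cells -> FULL (clear)
  row 2: 3 empty cells -> not full
  row 3: 7 empty cells -> not full
  row 4: 0 empty cells -> FULL (clear)
  row 5: 5 empty cells -> not full
  row 6: 0 empty cells -> FULL (clear)
  row 7: 7 empty cells -> not full
  row 8: 1 empty cell -> not full
  row 9: 4 empty cells -> not full
Total rows cleared: 4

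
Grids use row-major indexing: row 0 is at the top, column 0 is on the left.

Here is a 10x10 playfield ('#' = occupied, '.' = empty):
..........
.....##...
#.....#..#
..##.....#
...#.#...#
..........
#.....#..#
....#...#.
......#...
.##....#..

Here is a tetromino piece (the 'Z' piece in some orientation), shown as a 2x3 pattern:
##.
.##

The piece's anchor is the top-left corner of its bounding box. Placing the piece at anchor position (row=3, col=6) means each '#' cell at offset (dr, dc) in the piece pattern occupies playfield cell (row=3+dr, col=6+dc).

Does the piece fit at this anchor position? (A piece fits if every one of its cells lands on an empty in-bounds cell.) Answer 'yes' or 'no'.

Check each piece cell at anchor (3, 6):
  offset (0,0) -> (3,6): empty -> OK
  offset (0,1) -> (3,7): empty -> OK
  offset (1,1) -> (4,7): empty -> OK
  offset (1,2) -> (4,8): empty -> OK
All cells valid: yes

Answer: yes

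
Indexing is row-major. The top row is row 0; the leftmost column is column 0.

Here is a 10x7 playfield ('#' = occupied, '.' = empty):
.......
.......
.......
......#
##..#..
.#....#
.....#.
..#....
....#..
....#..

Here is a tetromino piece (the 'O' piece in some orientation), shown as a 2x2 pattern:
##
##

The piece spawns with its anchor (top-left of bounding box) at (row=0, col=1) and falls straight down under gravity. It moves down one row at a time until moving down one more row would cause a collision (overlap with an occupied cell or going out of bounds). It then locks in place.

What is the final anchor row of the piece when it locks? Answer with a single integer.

Answer: 2

Derivation:
Spawn at (row=0, col=1). Try each row:
  row 0: fits
  row 1: fits
  row 2: fits
  row 3: blocked -> lock at row 2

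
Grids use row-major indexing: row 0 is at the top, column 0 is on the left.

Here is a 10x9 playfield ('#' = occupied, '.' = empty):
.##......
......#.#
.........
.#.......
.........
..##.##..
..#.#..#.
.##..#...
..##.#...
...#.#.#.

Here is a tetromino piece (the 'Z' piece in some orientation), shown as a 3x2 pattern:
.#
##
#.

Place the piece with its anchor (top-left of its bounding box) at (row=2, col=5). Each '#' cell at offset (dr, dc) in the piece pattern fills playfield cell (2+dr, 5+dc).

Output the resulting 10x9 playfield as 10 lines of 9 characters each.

Fill (2+0,5+1) = (2,6)
Fill (2+1,5+0) = (3,5)
Fill (2+1,5+1) = (3,6)
Fill (2+2,5+0) = (4,5)

Answer: .##......
......#.#
......#..
.#...##..
.....#...
..##.##..
..#.#..#.
.##..#...
..##.#...
...#.#.#.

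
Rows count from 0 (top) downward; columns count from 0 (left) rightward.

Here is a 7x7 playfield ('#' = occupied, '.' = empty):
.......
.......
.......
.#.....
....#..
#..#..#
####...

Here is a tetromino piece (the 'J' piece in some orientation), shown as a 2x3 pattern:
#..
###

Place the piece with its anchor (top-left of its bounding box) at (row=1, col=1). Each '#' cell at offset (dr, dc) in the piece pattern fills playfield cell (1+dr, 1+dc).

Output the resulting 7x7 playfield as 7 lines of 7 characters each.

Fill (1+0,1+0) = (1,1)
Fill (1+1,1+0) = (2,1)
Fill (1+1,1+1) = (2,2)
Fill (1+1,1+2) = (2,3)

Answer: .......
.#.....
.###...
.#.....
....#..
#..#..#
####...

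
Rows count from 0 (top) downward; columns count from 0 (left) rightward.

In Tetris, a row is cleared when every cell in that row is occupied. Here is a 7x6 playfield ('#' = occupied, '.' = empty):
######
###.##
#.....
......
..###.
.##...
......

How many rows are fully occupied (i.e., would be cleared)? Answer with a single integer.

Check each row:
  row 0: 0 empty cells -> FULL (clear)
  row 1: 1 empty cell -> not full
  row 2: 5 empty cells -> not full
  row 3: 6 empty cells -> not full
  row 4: 3 empty cells -> not full
  row 5: 4 empty cells -> not full
  row 6: 6 empty cells -> not full
Total rows cleared: 1

Answer: 1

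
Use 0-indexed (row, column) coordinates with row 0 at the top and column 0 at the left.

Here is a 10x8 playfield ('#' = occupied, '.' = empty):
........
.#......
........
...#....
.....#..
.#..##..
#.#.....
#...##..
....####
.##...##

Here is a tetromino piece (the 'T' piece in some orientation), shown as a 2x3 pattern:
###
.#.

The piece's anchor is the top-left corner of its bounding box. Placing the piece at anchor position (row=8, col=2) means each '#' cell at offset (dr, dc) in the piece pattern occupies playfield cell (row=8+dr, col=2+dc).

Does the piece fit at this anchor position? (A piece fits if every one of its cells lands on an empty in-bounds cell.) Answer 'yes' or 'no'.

Answer: no

Derivation:
Check each piece cell at anchor (8, 2):
  offset (0,0) -> (8,2): empty -> OK
  offset (0,1) -> (8,3): empty -> OK
  offset (0,2) -> (8,4): occupied ('#') -> FAIL
  offset (1,1) -> (9,3): empty -> OK
All cells valid: no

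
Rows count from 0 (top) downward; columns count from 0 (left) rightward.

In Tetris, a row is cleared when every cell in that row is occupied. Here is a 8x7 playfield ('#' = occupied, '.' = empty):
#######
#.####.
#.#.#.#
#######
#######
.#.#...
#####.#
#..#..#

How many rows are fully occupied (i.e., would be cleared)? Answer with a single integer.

Answer: 3

Derivation:
Check each row:
  row 0: 0 empty cells -> FULL (clear)
  row 1: 2 empty cells -> not full
  row 2: 3 empty cells -> not full
  row 3: 0 empty cells -> FULL (clear)
  row 4: 0 empty cells -> FULL (clear)
  row 5: 5 empty cells -> not full
  row 6: 1 empty cell -> not full
  row 7: 4 empty cells -> not full
Total rows cleared: 3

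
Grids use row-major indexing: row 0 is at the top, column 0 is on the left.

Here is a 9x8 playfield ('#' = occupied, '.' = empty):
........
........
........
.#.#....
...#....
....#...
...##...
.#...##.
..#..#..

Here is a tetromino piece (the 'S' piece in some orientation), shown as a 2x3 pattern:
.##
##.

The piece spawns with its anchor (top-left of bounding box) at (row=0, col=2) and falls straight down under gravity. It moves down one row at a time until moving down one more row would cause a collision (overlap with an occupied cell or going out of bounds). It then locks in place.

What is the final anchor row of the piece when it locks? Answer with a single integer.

Answer: 1

Derivation:
Spawn at (row=0, col=2). Try each row:
  row 0: fits
  row 1: fits
  row 2: blocked -> lock at row 1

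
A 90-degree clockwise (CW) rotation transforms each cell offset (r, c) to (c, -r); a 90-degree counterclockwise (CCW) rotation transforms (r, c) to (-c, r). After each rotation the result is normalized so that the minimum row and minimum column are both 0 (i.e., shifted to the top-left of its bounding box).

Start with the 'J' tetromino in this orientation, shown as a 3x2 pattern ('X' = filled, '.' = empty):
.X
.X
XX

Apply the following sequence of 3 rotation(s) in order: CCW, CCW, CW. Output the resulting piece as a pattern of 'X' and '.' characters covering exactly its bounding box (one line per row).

Start:
.X
.X
XX
After rotation 1 (CCW):
XXX
..X
After rotation 2 (CCW):
XX
X.
X.
After rotation 3 (CW):
XXX
..X

Answer: XXX
..X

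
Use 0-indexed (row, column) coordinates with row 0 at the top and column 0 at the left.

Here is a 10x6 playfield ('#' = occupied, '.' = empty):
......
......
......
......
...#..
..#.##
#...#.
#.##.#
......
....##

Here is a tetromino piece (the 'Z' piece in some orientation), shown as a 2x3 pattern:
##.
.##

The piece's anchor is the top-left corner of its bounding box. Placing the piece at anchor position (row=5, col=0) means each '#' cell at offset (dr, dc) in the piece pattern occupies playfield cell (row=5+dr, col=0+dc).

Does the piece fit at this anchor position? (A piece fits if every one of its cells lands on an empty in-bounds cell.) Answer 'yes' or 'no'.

Answer: yes

Derivation:
Check each piece cell at anchor (5, 0):
  offset (0,0) -> (5,0): empty -> OK
  offset (0,1) -> (5,1): empty -> OK
  offset (1,1) -> (6,1): empty -> OK
  offset (1,2) -> (6,2): empty -> OK
All cells valid: yes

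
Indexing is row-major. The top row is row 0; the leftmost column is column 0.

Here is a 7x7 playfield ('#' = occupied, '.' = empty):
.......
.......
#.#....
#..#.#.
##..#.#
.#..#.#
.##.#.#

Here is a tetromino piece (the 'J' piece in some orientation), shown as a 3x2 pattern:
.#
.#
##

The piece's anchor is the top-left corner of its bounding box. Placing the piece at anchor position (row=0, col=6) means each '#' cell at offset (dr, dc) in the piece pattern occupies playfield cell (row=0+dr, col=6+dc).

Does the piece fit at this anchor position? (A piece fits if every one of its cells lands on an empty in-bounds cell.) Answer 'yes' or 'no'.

Answer: no

Derivation:
Check each piece cell at anchor (0, 6):
  offset (0,1) -> (0,7): out of bounds -> FAIL
  offset (1,1) -> (1,7): out of bounds -> FAIL
  offset (2,0) -> (2,6): empty -> OK
  offset (2,1) -> (2,7): out of bounds -> FAIL
All cells valid: no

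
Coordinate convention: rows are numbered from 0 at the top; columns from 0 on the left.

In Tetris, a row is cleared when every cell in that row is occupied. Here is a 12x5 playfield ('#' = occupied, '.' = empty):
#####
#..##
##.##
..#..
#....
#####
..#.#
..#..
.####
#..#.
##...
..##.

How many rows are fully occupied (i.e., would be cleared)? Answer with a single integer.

Check each row:
  row 0: 0 empty cells -> FULL (clear)
  row 1: 2 empty cells -> not full
  row 2: 1 empty cell -> not full
  row 3: 4 empty cells -> not full
  row 4: 4 empty cells -> not full
  row 5: 0 empty cells -> FULL (clear)
  row 6: 3 empty cells -> not full
  row 7: 4 empty cells -> not full
  row 8: 1 empty cell -> not full
  row 9: 3 empty cells -> not full
  row 10: 3 empty cells -> not full
  row 11: 3 empty cells -> not full
Total rows cleared: 2

Answer: 2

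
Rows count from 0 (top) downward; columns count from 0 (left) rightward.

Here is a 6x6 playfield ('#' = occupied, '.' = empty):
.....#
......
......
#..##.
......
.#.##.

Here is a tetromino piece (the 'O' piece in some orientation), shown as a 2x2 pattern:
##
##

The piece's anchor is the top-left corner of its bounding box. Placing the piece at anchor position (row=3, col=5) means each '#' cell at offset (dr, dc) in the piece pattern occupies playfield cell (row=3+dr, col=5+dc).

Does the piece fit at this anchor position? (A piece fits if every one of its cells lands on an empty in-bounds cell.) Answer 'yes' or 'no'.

Check each piece cell at anchor (3, 5):
  offset (0,0) -> (3,5): empty -> OK
  offset (0,1) -> (3,6): out of bounds -> FAIL
  offset (1,0) -> (4,5): empty -> OK
  offset (1,1) -> (4,6): out of bounds -> FAIL
All cells valid: no

Answer: no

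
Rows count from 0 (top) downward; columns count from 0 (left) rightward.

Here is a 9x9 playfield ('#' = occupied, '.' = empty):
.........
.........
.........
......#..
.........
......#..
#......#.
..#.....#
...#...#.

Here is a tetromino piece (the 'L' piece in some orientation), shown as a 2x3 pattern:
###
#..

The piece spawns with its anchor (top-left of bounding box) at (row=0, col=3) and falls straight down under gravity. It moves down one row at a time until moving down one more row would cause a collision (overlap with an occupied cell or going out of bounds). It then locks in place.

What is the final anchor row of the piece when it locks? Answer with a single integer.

Answer: 6

Derivation:
Spawn at (row=0, col=3). Try each row:
  row 0: fits
  row 1: fits
  row 2: fits
  row 3: fits
  row 4: fits
  row 5: fits
  row 6: fits
  row 7: blocked -> lock at row 6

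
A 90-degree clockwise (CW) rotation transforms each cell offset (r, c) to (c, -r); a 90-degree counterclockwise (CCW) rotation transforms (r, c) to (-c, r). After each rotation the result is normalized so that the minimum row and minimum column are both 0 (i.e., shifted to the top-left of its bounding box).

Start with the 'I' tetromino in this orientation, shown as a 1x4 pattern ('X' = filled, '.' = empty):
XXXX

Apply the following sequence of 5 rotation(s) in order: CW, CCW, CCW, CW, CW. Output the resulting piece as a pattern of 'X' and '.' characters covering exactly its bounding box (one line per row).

Answer: X
X
X
X

Derivation:
Start:
XXXX
After rotation 1 (CW):
X
X
X
X
After rotation 2 (CCW):
XXXX
After rotation 3 (CCW):
X
X
X
X
After rotation 4 (CW):
XXXX
After rotation 5 (CW):
X
X
X
X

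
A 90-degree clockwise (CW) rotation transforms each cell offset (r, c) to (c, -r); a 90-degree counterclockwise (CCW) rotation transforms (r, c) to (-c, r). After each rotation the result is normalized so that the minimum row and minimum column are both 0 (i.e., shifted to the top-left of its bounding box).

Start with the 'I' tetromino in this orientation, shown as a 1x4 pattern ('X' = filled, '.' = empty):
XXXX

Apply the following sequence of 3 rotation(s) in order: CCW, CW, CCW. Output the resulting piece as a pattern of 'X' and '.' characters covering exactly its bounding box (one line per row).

Start:
XXXX
After rotation 1 (CCW):
X
X
X
X
After rotation 2 (CW):
XXXX
After rotation 3 (CCW):
X
X
X
X

Answer: X
X
X
X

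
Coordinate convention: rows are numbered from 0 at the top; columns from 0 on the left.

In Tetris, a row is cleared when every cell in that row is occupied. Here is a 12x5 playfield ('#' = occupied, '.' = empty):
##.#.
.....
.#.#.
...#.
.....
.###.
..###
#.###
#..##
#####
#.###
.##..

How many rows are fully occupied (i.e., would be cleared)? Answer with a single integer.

Answer: 1

Derivation:
Check each row:
  row 0: 2 empty cells -> not full
  row 1: 5 empty cells -> not full
  row 2: 3 empty cells -> not full
  row 3: 4 empty cells -> not full
  row 4: 5 empty cells -> not full
  row 5: 2 empty cells -> not full
  row 6: 2 empty cells -> not full
  row 7: 1 empty cell -> not full
  row 8: 2 empty cells -> not full
  row 9: 0 empty cells -> FULL (clear)
  row 10: 1 empty cell -> not full
  row 11: 3 empty cells -> not full
Total rows cleared: 1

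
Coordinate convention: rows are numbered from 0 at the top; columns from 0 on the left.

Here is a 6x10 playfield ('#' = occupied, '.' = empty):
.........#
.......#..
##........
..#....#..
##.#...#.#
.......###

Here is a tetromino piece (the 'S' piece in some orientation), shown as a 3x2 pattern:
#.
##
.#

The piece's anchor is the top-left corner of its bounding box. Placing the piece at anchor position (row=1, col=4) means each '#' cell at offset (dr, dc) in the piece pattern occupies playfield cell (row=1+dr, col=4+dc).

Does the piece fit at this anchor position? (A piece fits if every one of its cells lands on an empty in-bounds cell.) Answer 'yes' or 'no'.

Check each piece cell at anchor (1, 4):
  offset (0,0) -> (1,4): empty -> OK
  offset (1,0) -> (2,4): empty -> OK
  offset (1,1) -> (2,5): empty -> OK
  offset (2,1) -> (3,5): empty -> OK
All cells valid: yes

Answer: yes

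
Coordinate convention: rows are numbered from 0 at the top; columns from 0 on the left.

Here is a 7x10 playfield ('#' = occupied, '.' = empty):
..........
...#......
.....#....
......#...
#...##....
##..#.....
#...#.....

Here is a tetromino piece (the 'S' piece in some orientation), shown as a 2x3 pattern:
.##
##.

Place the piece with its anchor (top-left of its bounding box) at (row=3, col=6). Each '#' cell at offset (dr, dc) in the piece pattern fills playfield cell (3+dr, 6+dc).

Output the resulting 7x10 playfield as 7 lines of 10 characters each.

Answer: ..........
...#......
.....#....
......###.
#...####..
##..#.....
#...#.....

Derivation:
Fill (3+0,6+1) = (3,7)
Fill (3+0,6+2) = (3,8)
Fill (3+1,6+0) = (4,6)
Fill (3+1,6+1) = (4,7)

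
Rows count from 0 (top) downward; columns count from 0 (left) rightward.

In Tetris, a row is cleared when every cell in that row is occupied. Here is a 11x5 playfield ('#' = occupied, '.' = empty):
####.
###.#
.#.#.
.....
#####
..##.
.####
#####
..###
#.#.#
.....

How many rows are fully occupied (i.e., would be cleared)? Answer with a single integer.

Answer: 2

Derivation:
Check each row:
  row 0: 1 empty cell -> not full
  row 1: 1 empty cell -> not full
  row 2: 3 empty cells -> not full
  row 3: 5 empty cells -> not full
  row 4: 0 empty cells -> FULL (clear)
  row 5: 3 empty cells -> not full
  row 6: 1 empty cell -> not full
  row 7: 0 empty cells -> FULL (clear)
  row 8: 2 empty cells -> not full
  row 9: 2 empty cells -> not full
  row 10: 5 empty cells -> not full
Total rows cleared: 2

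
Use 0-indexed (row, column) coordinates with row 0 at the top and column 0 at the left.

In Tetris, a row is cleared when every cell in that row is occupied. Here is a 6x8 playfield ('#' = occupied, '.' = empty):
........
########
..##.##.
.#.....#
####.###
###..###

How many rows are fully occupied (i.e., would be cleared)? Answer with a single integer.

Check each row:
  row 0: 8 empty cells -> not full
  row 1: 0 empty cells -> FULL (clear)
  row 2: 4 empty cells -> not full
  row 3: 6 empty cells -> not full
  row 4: 1 empty cell -> not full
  row 5: 2 empty cells -> not full
Total rows cleared: 1

Answer: 1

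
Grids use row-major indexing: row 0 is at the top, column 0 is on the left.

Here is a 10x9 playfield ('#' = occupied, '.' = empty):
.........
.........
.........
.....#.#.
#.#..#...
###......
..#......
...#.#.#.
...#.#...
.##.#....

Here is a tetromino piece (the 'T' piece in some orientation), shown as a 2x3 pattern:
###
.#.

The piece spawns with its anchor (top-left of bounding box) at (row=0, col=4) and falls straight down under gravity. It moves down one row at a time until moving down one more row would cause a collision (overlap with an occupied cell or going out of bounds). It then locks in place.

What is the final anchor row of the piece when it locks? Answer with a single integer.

Answer: 1

Derivation:
Spawn at (row=0, col=4). Try each row:
  row 0: fits
  row 1: fits
  row 2: blocked -> lock at row 1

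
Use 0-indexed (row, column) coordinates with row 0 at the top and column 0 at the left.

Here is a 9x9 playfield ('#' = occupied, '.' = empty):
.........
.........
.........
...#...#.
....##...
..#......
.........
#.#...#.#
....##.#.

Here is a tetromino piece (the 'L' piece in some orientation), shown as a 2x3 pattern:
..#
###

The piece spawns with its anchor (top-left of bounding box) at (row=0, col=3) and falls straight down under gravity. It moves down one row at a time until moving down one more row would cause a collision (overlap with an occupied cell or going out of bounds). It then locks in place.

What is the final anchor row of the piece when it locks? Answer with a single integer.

Answer: 1

Derivation:
Spawn at (row=0, col=3). Try each row:
  row 0: fits
  row 1: fits
  row 2: blocked -> lock at row 1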